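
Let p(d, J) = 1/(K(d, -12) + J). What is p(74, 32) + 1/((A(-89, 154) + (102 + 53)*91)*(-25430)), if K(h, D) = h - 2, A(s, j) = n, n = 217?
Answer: 91052089/9469419960 ≈ 0.0096154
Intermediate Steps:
A(s, j) = 217
K(h, D) = -2 + h
p(d, J) = 1/(-2 + J + d) (p(d, J) = 1/((-2 + d) + J) = 1/(-2 + J + d))
p(74, 32) + 1/((A(-89, 154) + (102 + 53)*91)*(-25430)) = 1/(-2 + 32 + 74) + 1/((217 + (102 + 53)*91)*(-25430)) = 1/104 - 1/25430/(217 + 155*91) = 1/104 - 1/25430/(217 + 14105) = 1/104 - 1/25430/14322 = 1/104 + (1/14322)*(-1/25430) = 1/104 - 1/364208460 = 91052089/9469419960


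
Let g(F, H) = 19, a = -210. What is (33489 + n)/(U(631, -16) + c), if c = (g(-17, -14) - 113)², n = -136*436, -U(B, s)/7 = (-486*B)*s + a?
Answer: 25807/34336286 ≈ 0.00075160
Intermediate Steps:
U(B, s) = 1470 + 3402*B*s (U(B, s) = -7*((-486*B)*s - 210) = -7*(-486*B*s - 210) = -7*(-210 - 486*B*s) = 1470 + 3402*B*s)
n = -59296
c = 8836 (c = (19 - 113)² = (-94)² = 8836)
(33489 + n)/(U(631, -16) + c) = (33489 - 59296)/((1470 + 3402*631*(-16)) + 8836) = -25807/((1470 - 34346592) + 8836) = -25807/(-34345122 + 8836) = -25807/(-34336286) = -25807*(-1/34336286) = 25807/34336286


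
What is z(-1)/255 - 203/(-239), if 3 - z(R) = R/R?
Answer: 52243/60945 ≈ 0.85722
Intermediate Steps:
z(R) = 2 (z(R) = 3 - R/R = 3 - 1*1 = 3 - 1 = 2)
z(-1)/255 - 203/(-239) = 2/255 - 203/(-239) = 2*(1/255) - 203*(-1/239) = 2/255 + 203/239 = 52243/60945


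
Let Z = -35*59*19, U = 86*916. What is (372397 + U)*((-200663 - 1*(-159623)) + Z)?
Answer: -36217912575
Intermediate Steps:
U = 78776
Z = -39235 (Z = -2065*19 = -39235)
(372397 + U)*((-200663 - 1*(-159623)) + Z) = (372397 + 78776)*((-200663 - 1*(-159623)) - 39235) = 451173*((-200663 + 159623) - 39235) = 451173*(-41040 - 39235) = 451173*(-80275) = -36217912575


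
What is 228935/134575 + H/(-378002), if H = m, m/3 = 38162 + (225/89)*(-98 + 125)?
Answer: 180805729543/129354174410 ≈ 1.3978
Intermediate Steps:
m = 10207479/89 (m = 3*(38162 + (225/89)*(-98 + 125)) = 3*(38162 + (225*(1/89))*27) = 3*(38162 + (225/89)*27) = 3*(38162 + 6075/89) = 3*(3402493/89) = 10207479/89 ≈ 1.1469e+5)
H = 10207479/89 ≈ 1.1469e+5
228935/134575 + H/(-378002) = 228935/134575 + (10207479/89)/(-378002) = 228935*(1/134575) + (10207479/89)*(-1/378002) = 6541/3845 - 10207479/33642178 = 180805729543/129354174410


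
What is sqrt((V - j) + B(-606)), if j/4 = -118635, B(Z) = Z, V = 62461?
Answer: sqrt(536395) ≈ 732.39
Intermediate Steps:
j = -474540 (j = 4*(-118635) = -474540)
sqrt((V - j) + B(-606)) = sqrt((62461 - 1*(-474540)) - 606) = sqrt((62461 + 474540) - 606) = sqrt(537001 - 606) = sqrt(536395)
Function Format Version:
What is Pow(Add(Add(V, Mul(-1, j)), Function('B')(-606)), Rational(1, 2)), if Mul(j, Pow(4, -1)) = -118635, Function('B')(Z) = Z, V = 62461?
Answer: Pow(536395, Rational(1, 2)) ≈ 732.39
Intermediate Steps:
j = -474540 (j = Mul(4, -118635) = -474540)
Pow(Add(Add(V, Mul(-1, j)), Function('B')(-606)), Rational(1, 2)) = Pow(Add(Add(62461, Mul(-1, -474540)), -606), Rational(1, 2)) = Pow(Add(Add(62461, 474540), -606), Rational(1, 2)) = Pow(Add(537001, -606), Rational(1, 2)) = Pow(536395, Rational(1, 2))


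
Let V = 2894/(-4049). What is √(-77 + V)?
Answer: 3*I*√141565187/4049 ≈ 8.8156*I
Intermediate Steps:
V = -2894/4049 (V = 2894*(-1/4049) = -2894/4049 ≈ -0.71474)
√(-77 + V) = √(-77 - 2894/4049) = √(-314667/4049) = 3*I*√141565187/4049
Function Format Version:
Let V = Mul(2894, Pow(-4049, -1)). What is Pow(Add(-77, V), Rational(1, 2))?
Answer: Mul(Rational(3, 4049), I, Pow(141565187, Rational(1, 2))) ≈ Mul(8.8156, I)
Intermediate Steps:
V = Rational(-2894, 4049) (V = Mul(2894, Rational(-1, 4049)) = Rational(-2894, 4049) ≈ -0.71474)
Pow(Add(-77, V), Rational(1, 2)) = Pow(Add(-77, Rational(-2894, 4049)), Rational(1, 2)) = Pow(Rational(-314667, 4049), Rational(1, 2)) = Mul(Rational(3, 4049), I, Pow(141565187, Rational(1, 2)))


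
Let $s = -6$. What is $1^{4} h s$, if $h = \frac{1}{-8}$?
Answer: $\frac{3}{4} \approx 0.75$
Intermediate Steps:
$h = - \frac{1}{8} \approx -0.125$
$1^{4} h s = 1^{4} \left(- \frac{1}{8}\right) \left(-6\right) = 1 \left(- \frac{1}{8}\right) \left(-6\right) = \left(- \frac{1}{8}\right) \left(-6\right) = \frac{3}{4}$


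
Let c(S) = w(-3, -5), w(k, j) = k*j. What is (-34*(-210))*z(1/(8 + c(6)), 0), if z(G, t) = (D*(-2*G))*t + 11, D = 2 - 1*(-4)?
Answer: 78540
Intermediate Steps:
w(k, j) = j*k
c(S) = 15 (c(S) = -5*(-3) = 15)
D = 6 (D = 2 + 4 = 6)
z(G, t) = 11 - 12*G*t (z(G, t) = (6*(-2*G))*t + 11 = (-12*G)*t + 11 = -12*G*t + 11 = 11 - 12*G*t)
(-34*(-210))*z(1/(8 + c(6)), 0) = (-34*(-210))*(11 - 12*0/(8 + 15)) = 7140*(11 - 12*0/23) = 7140*(11 - 12*1/23*0) = 7140*(11 + 0) = 7140*11 = 78540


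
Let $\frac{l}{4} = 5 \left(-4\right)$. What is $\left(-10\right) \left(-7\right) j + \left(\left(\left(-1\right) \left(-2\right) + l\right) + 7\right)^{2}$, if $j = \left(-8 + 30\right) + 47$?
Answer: $9871$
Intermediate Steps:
$l = -80$ ($l = 4 \cdot 5 \left(-4\right) = 4 \left(-20\right) = -80$)
$j = 69$ ($j = 22 + 47 = 69$)
$\left(-10\right) \left(-7\right) j + \left(\left(\left(-1\right) \left(-2\right) + l\right) + 7\right)^{2} = \left(-10\right) \left(-7\right) 69 + \left(\left(\left(-1\right) \left(-2\right) - 80\right) + 7\right)^{2} = 70 \cdot 69 + \left(\left(2 - 80\right) + 7\right)^{2} = 4830 + \left(-78 + 7\right)^{2} = 4830 + \left(-71\right)^{2} = 4830 + 5041 = 9871$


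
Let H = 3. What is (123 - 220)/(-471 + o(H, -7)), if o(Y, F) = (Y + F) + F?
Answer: 97/482 ≈ 0.20124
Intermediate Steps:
o(Y, F) = Y + 2*F (o(Y, F) = (F + Y) + F = Y + 2*F)
(123 - 220)/(-471 + o(H, -7)) = (123 - 220)/(-471 + (3 + 2*(-7))) = -97/(-471 + (3 - 14)) = -97/(-471 - 11) = -97/(-482) = -97*(-1/482) = 97/482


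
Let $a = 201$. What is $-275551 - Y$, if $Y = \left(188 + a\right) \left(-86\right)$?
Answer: $-242097$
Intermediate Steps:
$Y = -33454$ ($Y = \left(188 + 201\right) \left(-86\right) = 389 \left(-86\right) = -33454$)
$-275551 - Y = -275551 - -33454 = -275551 + 33454 = -242097$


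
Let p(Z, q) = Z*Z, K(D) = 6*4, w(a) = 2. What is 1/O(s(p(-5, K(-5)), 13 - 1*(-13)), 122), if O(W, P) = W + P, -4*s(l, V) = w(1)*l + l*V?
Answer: -1/53 ≈ -0.018868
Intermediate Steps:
K(D) = 24
p(Z, q) = Z**2
s(l, V) = -l/2 - V*l/4 (s(l, V) = -(2*l + l*V)/4 = -(2*l + V*l)/4 = -l/2 - V*l/4)
O(W, P) = P + W
1/O(s(p(-5, K(-5)), 13 - 1*(-13)), 122) = 1/(122 - 1/4*(-5)**2*(2 + (13 - 1*(-13)))) = 1/(122 - 1/4*25*(2 + (13 + 13))) = 1/(122 - 1/4*25*(2 + 26)) = 1/(122 - 1/4*25*28) = 1/(122 - 175) = 1/(-53) = -1/53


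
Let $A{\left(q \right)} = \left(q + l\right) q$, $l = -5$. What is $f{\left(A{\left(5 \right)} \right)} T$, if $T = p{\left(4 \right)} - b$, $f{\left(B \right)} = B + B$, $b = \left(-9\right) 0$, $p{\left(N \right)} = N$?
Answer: $0$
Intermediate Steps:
$b = 0$
$A{\left(q \right)} = q \left(-5 + q\right)$ ($A{\left(q \right)} = \left(q - 5\right) q = \left(-5 + q\right) q = q \left(-5 + q\right)$)
$f{\left(B \right)} = 2 B$
$T = 4$ ($T = 4 - 0 = 4 + 0 = 4$)
$f{\left(A{\left(5 \right)} \right)} T = 2 \cdot 5 \left(-5 + 5\right) 4 = 2 \cdot 5 \cdot 0 \cdot 4 = 2 \cdot 0 \cdot 4 = 0 \cdot 4 = 0$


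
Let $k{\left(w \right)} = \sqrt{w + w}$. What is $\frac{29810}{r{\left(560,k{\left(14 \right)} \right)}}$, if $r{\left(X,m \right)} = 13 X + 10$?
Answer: $\frac{2981}{729} \approx 4.0892$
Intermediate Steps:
$k{\left(w \right)} = \sqrt{2} \sqrt{w}$ ($k{\left(w \right)} = \sqrt{2 w} = \sqrt{2} \sqrt{w}$)
$r{\left(X,m \right)} = 10 + 13 X$
$\frac{29810}{r{\left(560,k{\left(14 \right)} \right)}} = \frac{29810}{10 + 13 \cdot 560} = \frac{29810}{10 + 7280} = \frac{29810}{7290} = 29810 \cdot \frac{1}{7290} = \frac{2981}{729}$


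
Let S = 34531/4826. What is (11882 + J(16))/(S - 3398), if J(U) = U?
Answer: -19139916/5454739 ≈ -3.5089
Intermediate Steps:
S = 34531/4826 (S = 34531*(1/4826) = 34531/4826 ≈ 7.1552)
(11882 + J(16))/(S - 3398) = (11882 + 16)/(34531/4826 - 3398) = 11898/(-16364217/4826) = 11898*(-4826/16364217) = -19139916/5454739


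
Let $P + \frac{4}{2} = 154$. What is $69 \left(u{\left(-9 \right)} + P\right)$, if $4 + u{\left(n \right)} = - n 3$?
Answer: $12075$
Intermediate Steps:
$u{\left(n \right)} = -4 - 3 n$ ($u{\left(n \right)} = -4 + - n 3 = -4 - 3 n$)
$P = 152$ ($P = -2 + 154 = 152$)
$69 \left(u{\left(-9 \right)} + P\right) = 69 \left(\left(-4 - -27\right) + 152\right) = 69 \left(\left(-4 + 27\right) + 152\right) = 69 \left(23 + 152\right) = 69 \cdot 175 = 12075$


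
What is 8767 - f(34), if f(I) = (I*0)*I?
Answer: 8767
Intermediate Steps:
f(I) = 0 (f(I) = 0*I = 0)
8767 - f(34) = 8767 - 1*0 = 8767 + 0 = 8767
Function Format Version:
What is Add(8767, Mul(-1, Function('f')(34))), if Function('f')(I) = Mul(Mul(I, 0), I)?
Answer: 8767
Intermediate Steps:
Function('f')(I) = 0 (Function('f')(I) = Mul(0, I) = 0)
Add(8767, Mul(-1, Function('f')(34))) = Add(8767, Mul(-1, 0)) = Add(8767, 0) = 8767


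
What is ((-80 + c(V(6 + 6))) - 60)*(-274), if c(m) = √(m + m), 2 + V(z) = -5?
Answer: 38360 - 274*I*√14 ≈ 38360.0 - 1025.2*I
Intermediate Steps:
V(z) = -7 (V(z) = -2 - 5 = -7)
c(m) = √2*√m (c(m) = √(2*m) = √2*√m)
((-80 + c(V(6 + 6))) - 60)*(-274) = ((-80 + √2*√(-7)) - 60)*(-274) = ((-80 + √2*(I*√7)) - 60)*(-274) = ((-80 + I*√14) - 60)*(-274) = (-140 + I*√14)*(-274) = 38360 - 274*I*√14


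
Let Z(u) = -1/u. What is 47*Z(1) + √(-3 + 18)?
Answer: -47 + √15 ≈ -43.127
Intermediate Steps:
47*Z(1) + √(-3 + 18) = 47*(-1/1) + √(-3 + 18) = 47*(-1*1) + √15 = 47*(-1) + √15 = -47 + √15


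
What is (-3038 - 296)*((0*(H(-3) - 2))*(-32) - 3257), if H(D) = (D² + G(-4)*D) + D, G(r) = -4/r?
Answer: 10858838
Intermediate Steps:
H(D) = D² + 2*D (H(D) = (D² + (-4/(-4))*D) + D = (D² + (-4*(-¼))*D) + D = (D² + 1*D) + D = (D² + D) + D = (D + D²) + D = D² + 2*D)
(-3038 - 296)*((0*(H(-3) - 2))*(-32) - 3257) = (-3038 - 296)*((0*(-3*(2 - 3) - 2))*(-32) - 3257) = -3334*((0*(-3*(-1) - 2))*(-32) - 3257) = -3334*((0*(3 - 2))*(-32) - 3257) = -3334*((0*1)*(-32) - 3257) = -3334*(0*(-32) - 3257) = -3334*(0 - 3257) = -3334*(-3257) = 10858838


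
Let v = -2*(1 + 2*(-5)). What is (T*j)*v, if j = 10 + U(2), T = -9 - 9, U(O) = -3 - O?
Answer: -1620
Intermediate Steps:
T = -18
j = 5 (j = 10 + (-3 - 1*2) = 10 + (-3 - 2) = 10 - 5 = 5)
v = 18 (v = -2*(1 - 10) = -2*(-9) = 18)
(T*j)*v = -18*5*18 = -90*18 = -1620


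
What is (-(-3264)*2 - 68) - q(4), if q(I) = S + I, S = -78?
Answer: 6534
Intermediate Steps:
q(I) = -78 + I
(-(-3264)*2 - 68) - q(4) = (-(-3264)*2 - 68) - (-78 + 4) = (-64*(-102) - 68) - 1*(-74) = (6528 - 68) + 74 = 6460 + 74 = 6534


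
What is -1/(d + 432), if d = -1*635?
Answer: 1/203 ≈ 0.0049261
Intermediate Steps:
d = -635
-1/(d + 432) = -1/(-635 + 432) = -1/(-203) = -1*(-1/203) = 1/203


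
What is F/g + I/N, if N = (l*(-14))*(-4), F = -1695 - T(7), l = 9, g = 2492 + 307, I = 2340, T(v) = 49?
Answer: 157519/39186 ≈ 4.0198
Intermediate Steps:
g = 2799
F = -1744 (F = -1695 - 1*49 = -1695 - 49 = -1744)
N = 504 (N = (9*(-14))*(-4) = -126*(-4) = 504)
F/g + I/N = -1744/2799 + 2340/504 = -1744*1/2799 + 2340*(1/504) = -1744/2799 + 65/14 = 157519/39186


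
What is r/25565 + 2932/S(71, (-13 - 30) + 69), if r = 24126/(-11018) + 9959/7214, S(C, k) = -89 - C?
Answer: -74473100022731/4064009352760 ≈ -18.325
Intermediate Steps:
r = -32158351/39741926 (r = 24126*(-1/11018) + 9959*(1/7214) = -12063/5509 + 9959/7214 = -32158351/39741926 ≈ -0.80918)
r/25565 + 2932/S(71, (-13 - 30) + 69) = -32158351/39741926/25565 + 2932/(-89 - 1*71) = -32158351/39741926*1/25565 + 2932/(-89 - 71) = -32158351/1016002338190 + 2932/(-160) = -32158351/1016002338190 + 2932*(-1/160) = -32158351/1016002338190 - 733/40 = -74473100022731/4064009352760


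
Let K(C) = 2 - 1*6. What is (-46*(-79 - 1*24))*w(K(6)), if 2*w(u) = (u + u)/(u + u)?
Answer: 2369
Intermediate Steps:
K(C) = -4 (K(C) = 2 - 6 = -4)
w(u) = ½ (w(u) = ((u + u)/(u + u))/2 = ((2*u)/((2*u)))/2 = ((2*u)*(1/(2*u)))/2 = (½)*1 = ½)
(-46*(-79 - 1*24))*w(K(6)) = -46*(-79 - 1*24)*(½) = -46*(-79 - 24)*(½) = -46*(-103)*(½) = 4738*(½) = 2369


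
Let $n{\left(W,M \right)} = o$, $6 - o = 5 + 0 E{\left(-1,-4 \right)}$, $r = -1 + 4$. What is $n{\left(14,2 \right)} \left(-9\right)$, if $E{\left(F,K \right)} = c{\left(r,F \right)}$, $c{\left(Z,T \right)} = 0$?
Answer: $-9$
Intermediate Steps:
$r = 3$
$E{\left(F,K \right)} = 0$
$o = 1$ ($o = 6 - \left(5 + 0 \cdot 0\right) = 6 - \left(5 + 0\right) = 6 - 5 = 1$)
$n{\left(W,M \right)} = 1$
$n{\left(14,2 \right)} \left(-9\right) = 1 \left(-9\right) = -9$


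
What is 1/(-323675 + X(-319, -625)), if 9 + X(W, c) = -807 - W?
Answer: -1/324172 ≈ -3.0848e-6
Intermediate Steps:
X(W, c) = -816 - W (X(W, c) = -9 + (-807 - W) = -816 - W)
1/(-323675 + X(-319, -625)) = 1/(-323675 + (-816 - 1*(-319))) = 1/(-323675 + (-816 + 319)) = 1/(-323675 - 497) = 1/(-324172) = -1/324172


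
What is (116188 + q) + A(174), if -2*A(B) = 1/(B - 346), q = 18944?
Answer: 46485409/344 ≈ 1.3513e+5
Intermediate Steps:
A(B) = -1/(2*(-346 + B)) (A(B) = -1/(2*(B - 346)) = -1/(2*(-346 + B)))
(116188 + q) + A(174) = (116188 + 18944) - 1/(-692 + 2*174) = 135132 - 1/(-692 + 348) = 135132 - 1/(-344) = 135132 - 1*(-1/344) = 135132 + 1/344 = 46485409/344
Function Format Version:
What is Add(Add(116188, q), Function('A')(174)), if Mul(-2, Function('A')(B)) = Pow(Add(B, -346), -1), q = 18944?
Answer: Rational(46485409, 344) ≈ 1.3513e+5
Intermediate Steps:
Function('A')(B) = Mul(Rational(-1, 2), Pow(Add(-346, B), -1)) (Function('A')(B) = Mul(Rational(-1, 2), Pow(Add(B, -346), -1)) = Mul(Rational(-1, 2), Pow(Add(-346, B), -1)))
Add(Add(116188, q), Function('A')(174)) = Add(Add(116188, 18944), Mul(-1, Pow(Add(-692, Mul(2, 174)), -1))) = Add(135132, Mul(-1, Pow(Add(-692, 348), -1))) = Add(135132, Mul(-1, Pow(-344, -1))) = Add(135132, Mul(-1, Rational(-1, 344))) = Add(135132, Rational(1, 344)) = Rational(46485409, 344)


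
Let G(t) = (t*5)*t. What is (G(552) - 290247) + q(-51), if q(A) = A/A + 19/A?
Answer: 62896955/51 ≈ 1.2333e+6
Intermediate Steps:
G(t) = 5*t**2 (G(t) = (5*t)*t = 5*t**2)
q(A) = 1 + 19/A
(G(552) - 290247) + q(-51) = (5*552**2 - 290247) + (19 - 51)/(-51) = (5*304704 - 290247) - 1/51*(-32) = (1523520 - 290247) + 32/51 = 1233273 + 32/51 = 62896955/51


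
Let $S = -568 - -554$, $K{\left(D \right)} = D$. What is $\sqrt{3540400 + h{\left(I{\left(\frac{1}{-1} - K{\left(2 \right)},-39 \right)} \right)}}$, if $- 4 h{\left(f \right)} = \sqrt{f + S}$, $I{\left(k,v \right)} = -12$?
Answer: $\frac{\sqrt{14161600 - i \sqrt{26}}}{2} \approx 1881.6 - 0.00033874 i$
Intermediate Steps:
$S = -14$ ($S = -568 + 554 = -14$)
$h{\left(f \right)} = - \frac{\sqrt{-14 + f}}{4}$ ($h{\left(f \right)} = - \frac{\sqrt{f - 14}}{4} = - \frac{\sqrt{-14 + f}}{4}$)
$\sqrt{3540400 + h{\left(I{\left(\frac{1}{-1} - K{\left(2 \right)},-39 \right)} \right)}} = \sqrt{3540400 - \frac{\sqrt{-14 - 12}}{4}} = \sqrt{3540400 - \frac{\sqrt{-26}}{4}} = \sqrt{3540400 - \frac{i \sqrt{26}}{4}}$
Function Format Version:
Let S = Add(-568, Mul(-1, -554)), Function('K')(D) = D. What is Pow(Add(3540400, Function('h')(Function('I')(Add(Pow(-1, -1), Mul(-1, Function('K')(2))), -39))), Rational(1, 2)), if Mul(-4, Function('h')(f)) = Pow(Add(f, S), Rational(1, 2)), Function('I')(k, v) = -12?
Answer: Mul(Rational(1, 2), Pow(Add(14161600, Mul(-1, I, Pow(26, Rational(1, 2)))), Rational(1, 2))) ≈ Add(1881.6, Mul(-0.00033874, I))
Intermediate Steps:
S = -14 (S = Add(-568, 554) = -14)
Function('h')(f) = Mul(Rational(-1, 4), Pow(Add(-14, f), Rational(1, 2))) (Function('h')(f) = Mul(Rational(-1, 4), Pow(Add(f, -14), Rational(1, 2))) = Mul(Rational(-1, 4), Pow(Add(-14, f), Rational(1, 2))))
Pow(Add(3540400, Function('h')(Function('I')(Add(Pow(-1, -1), Mul(-1, Function('K')(2))), -39))), Rational(1, 2)) = Pow(Add(3540400, Mul(Rational(-1, 4), Pow(Add(-14, -12), Rational(1, 2)))), Rational(1, 2)) = Pow(Add(3540400, Mul(Rational(-1, 4), Pow(-26, Rational(1, 2)))), Rational(1, 2)) = Pow(Add(3540400, Mul(Rational(-1, 4), Mul(I, Pow(26, Rational(1, 2))))), Rational(1, 2)) = Pow(Add(3540400, Mul(Rational(-1, 4), I, Pow(26, Rational(1, 2)))), Rational(1, 2))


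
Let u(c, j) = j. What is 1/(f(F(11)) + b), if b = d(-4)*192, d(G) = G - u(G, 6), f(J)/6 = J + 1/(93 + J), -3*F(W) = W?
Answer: -134/260219 ≈ -0.00051495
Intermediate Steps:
F(W) = -W/3
f(J) = 6*J + 6/(93 + J) (f(J) = 6*(J + 1/(93 + J)) = 6*J + 6/(93 + J))
d(G) = -6 + G (d(G) = G - 1*6 = G - 6 = -6 + G)
b = -1920 (b = (-6 - 4)*192 = -10*192 = -1920)
1/(f(F(11)) + b) = 1/(6*(1 + (-⅓*11)² + 93*(-⅓*11))/(93 - ⅓*11) - 1920) = 1/(6*(1 + (-11/3)² + 93*(-11/3))/(93 - 11/3) - 1920) = 1/(6*(1 + 121/9 - 341)/(268/3) - 1920) = 1/(6*(3/268)*(-2939/9) - 1920) = 1/(-2939/134 - 1920) = 1/(-260219/134) = -134/260219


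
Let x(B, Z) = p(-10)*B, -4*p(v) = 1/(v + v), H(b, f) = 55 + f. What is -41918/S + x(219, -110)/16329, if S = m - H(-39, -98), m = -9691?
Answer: 1140842389/262570320 ≈ 4.3449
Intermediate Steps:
p(v) = -1/(8*v) (p(v) = -1/(4*(v + v)) = -1/(2*v)/4 = -1/(8*v))
S = -9648 (S = -9691 - (55 - 98) = -9691 - 1*(-43) = -9691 + 43 = -9648)
x(B, Z) = B/80 (x(B, Z) = (-1/8/(-10))*B = (-1/8*(-1/10))*B = B/80)
-41918/S + x(219, -110)/16329 = -41918/(-9648) + ((1/80)*219)/16329 = -41918*(-1/9648) + (219/80)*(1/16329) = 20959/4824 + 73/435440 = 1140842389/262570320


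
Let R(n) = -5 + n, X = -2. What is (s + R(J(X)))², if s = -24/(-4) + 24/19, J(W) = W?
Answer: 25/361 ≈ 0.069252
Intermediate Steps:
s = 138/19 (s = -24*(-¼) + 24*(1/19) = 6 + 24/19 = 138/19 ≈ 7.2632)
(s + R(J(X)))² = (138/19 + (-5 - 2))² = (138/19 - 7)² = (5/19)² = 25/361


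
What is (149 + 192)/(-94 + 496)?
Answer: 341/402 ≈ 0.84826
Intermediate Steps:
(149 + 192)/(-94 + 496) = 341/402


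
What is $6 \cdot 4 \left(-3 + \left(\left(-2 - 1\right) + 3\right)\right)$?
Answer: $-72$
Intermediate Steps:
$6 \cdot 4 \left(-3 + \left(\left(-2 - 1\right) + 3\right)\right) = 24 \left(-3 + \left(-3 + 3\right)\right) = 24 \left(-3 + 0\right) = 24 \left(-3\right) = -72$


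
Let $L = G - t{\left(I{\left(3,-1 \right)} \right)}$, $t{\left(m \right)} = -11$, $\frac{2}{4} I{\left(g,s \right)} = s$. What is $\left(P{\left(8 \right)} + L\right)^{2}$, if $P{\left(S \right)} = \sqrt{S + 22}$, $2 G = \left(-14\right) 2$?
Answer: $\left(3 - \sqrt{30}\right)^{2} \approx 6.1366$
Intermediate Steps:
$I{\left(g,s \right)} = 2 s$
$G = -14$ ($G = \frac{\left(-14\right) 2}{2} = \frac{1}{2} \left(-28\right) = -14$)
$P{\left(S \right)} = \sqrt{22 + S}$
$L = -3$ ($L = -14 - -11 = -14 + 11 = -3$)
$\left(P{\left(8 \right)} + L\right)^{2} = \left(\sqrt{22 + 8} - 3\right)^{2} = \left(\sqrt{30} - 3\right)^{2} = \left(-3 + \sqrt{30}\right)^{2}$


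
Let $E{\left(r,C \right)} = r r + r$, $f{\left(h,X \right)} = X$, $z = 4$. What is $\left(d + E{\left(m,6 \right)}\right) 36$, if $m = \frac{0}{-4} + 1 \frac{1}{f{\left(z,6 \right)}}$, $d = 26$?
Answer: $943$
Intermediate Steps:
$m = \frac{1}{6}$ ($m = \frac{0}{-4} + 1 \cdot \frac{1}{6} = 0 \left(- \frac{1}{4}\right) + 1 \cdot \frac{1}{6} = 0 + \frac{1}{6} = \frac{1}{6} \approx 0.16667$)
$E{\left(r,C \right)} = r + r^{2}$ ($E{\left(r,C \right)} = r^{2} + r = r + r^{2}$)
$\left(d + E{\left(m,6 \right)}\right) 36 = \left(26 + \frac{1 + \frac{1}{6}}{6}\right) 36 = \left(26 + \frac{1}{6} \cdot \frac{7}{6}\right) 36 = \left(26 + \frac{7}{36}\right) 36 = \frac{943}{36} \cdot 36 = 943$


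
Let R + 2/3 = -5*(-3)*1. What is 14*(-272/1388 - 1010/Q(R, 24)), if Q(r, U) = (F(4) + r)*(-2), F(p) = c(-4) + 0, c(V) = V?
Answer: 7330358/10757 ≈ 681.45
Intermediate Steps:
F(p) = -4 (F(p) = -4 + 0 = -4)
R = 43/3 (R = -⅔ - 5*(-3)*1 = -⅔ + 15*1 = -⅔ + 15 = 43/3 ≈ 14.333)
Q(r, U) = 8 - 2*r (Q(r, U) = (-4 + r)*(-2) = 8 - 2*r)
14*(-272/1388 - 1010/Q(R, 24)) = 14*(-272/1388 - 1010/(8 - 2*43/3)) = 14*(-272*1/1388 - 1010/(8 - 86/3)) = 14*(-68/347 - 1010/(-62/3)) = 14*(-68/347 - 1010*(-3/62)) = 14*(-68/347 + 1515/31) = 14*(523597/10757) = 7330358/10757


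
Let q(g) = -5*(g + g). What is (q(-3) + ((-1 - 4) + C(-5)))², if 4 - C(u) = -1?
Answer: 900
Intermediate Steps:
C(u) = 5 (C(u) = 4 - 1*(-1) = 4 + 1 = 5)
q(g) = -10*g
(q(-3) + ((-1 - 4) + C(-5)))² = (-10*(-3) + ((-1 - 4) + 5))² = (30 + (-5 + 5))² = (30 + 0)² = 30² = 900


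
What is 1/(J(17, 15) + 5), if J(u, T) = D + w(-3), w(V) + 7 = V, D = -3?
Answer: -1/8 ≈ -0.12500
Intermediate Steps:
w(V) = -7 + V
J(u, T) = -13 (J(u, T) = -3 + (-7 - 3) = -3 - 10 = -13)
1/(J(17, 15) + 5) = 1/(-13 + 5) = 1/(-8) = -1/8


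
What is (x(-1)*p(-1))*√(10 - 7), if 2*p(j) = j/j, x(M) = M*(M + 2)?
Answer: -√3/2 ≈ -0.86602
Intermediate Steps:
x(M) = M*(2 + M)
p(j) = ½ (p(j) = (j/j)/2 = (½)*1 = ½)
(x(-1)*p(-1))*√(10 - 7) = (-(2 - 1)*(½))*√(10 - 7) = (-1*1*(½))*√3 = (-1*½)*√3 = -√3/2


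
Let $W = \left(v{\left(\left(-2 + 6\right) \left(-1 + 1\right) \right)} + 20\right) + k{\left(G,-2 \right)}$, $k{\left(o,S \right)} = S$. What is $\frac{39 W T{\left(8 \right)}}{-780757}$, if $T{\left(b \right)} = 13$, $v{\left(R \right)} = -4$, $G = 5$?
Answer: $- \frac{7098}{780757} \approx -0.0090912$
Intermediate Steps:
$W = 14$ ($W = \left(-4 + 20\right) - 2 = 16 - 2 = 14$)
$\frac{39 W T{\left(8 \right)}}{-780757} = \frac{39 \cdot 14 \cdot 13}{-780757} = 546 \cdot 13 \left(- \frac{1}{780757}\right) = 7098 \left(- \frac{1}{780757}\right) = - \frac{7098}{780757}$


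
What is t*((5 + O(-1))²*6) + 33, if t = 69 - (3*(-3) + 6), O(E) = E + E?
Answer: 3921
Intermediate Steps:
O(E) = 2*E
t = 72 (t = 69 - (-9 + 6) = 69 - 1*(-3) = 69 + 3 = 72)
t*((5 + O(-1))²*6) + 33 = 72*((5 + 2*(-1))²*6) + 33 = 72*((5 - 2)²*6) + 33 = 72*(3²*6) + 33 = 72*(9*6) + 33 = 72*54 + 33 = 3888 + 33 = 3921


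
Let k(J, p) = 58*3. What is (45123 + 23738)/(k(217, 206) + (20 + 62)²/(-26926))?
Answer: 927075643/2339200 ≈ 396.32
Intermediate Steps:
k(J, p) = 174
(45123 + 23738)/(k(217, 206) + (20 + 62)²/(-26926)) = (45123 + 23738)/(174 + (20 + 62)²/(-26926)) = 68861/(174 + 82²*(-1/26926)) = 68861/(174 + 6724*(-1/26926)) = 68861/(174 - 3362/13463) = 68861/(2339200/13463) = 68861*(13463/2339200) = 927075643/2339200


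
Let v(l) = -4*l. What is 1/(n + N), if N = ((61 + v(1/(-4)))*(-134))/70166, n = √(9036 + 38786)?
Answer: 72867391/29430054005021 + 1230816889*√47822/58860108010042 ≈ 0.0045753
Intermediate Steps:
n = √47822 ≈ 218.68
N = -4154/35083 (N = ((61 - 4/(-4))*(-134))/70166 = ((61 - 4*(-¼))*(-134))*(1/70166) = ((61 + 1)*(-134))*(1/70166) = (62*(-134))*(1/70166) = -8308*1/70166 = -4154/35083 ≈ -0.11840)
1/(n + N) = 1/(√47822 - 4154/35083) = 1/(-4154/35083 + √47822)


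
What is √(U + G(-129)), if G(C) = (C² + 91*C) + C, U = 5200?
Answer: √9973 ≈ 99.865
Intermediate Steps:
G(C) = C² + 92*C
√(U + G(-129)) = √(5200 - 129*(92 - 129)) = √(5200 - 129*(-37)) = √(5200 + 4773) = √9973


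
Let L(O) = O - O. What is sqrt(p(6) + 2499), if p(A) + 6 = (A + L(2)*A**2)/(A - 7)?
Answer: sqrt(2487) ≈ 49.870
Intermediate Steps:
L(O) = 0
p(A) = -6 + A/(-7 + A) (p(A) = -6 + (A + 0*A**2)/(A - 7) = -6 + (A + 0)/(-7 + A) = -6 + A/(-7 + A))
sqrt(p(6) + 2499) = sqrt((42 - 5*6)/(-7 + 6) + 2499) = sqrt((42 - 30)/(-1) + 2499) = sqrt(-1*12 + 2499) = sqrt(-12 + 2499) = sqrt(2487)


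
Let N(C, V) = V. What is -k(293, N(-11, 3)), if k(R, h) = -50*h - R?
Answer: 443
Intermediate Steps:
k(R, h) = -R - 50*h
-k(293, N(-11, 3)) = -(-1*293 - 50*3) = -(-293 - 150) = -1*(-443) = 443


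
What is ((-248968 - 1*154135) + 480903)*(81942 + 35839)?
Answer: 9163361800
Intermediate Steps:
((-248968 - 1*154135) + 480903)*(81942 + 35839) = ((-248968 - 154135) + 480903)*117781 = (-403103 + 480903)*117781 = 77800*117781 = 9163361800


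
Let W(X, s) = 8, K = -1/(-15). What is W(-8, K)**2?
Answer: 64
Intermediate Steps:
K = 1/15 (K = -1*(-1/15) = 1/15 ≈ 0.066667)
W(-8, K)**2 = 8**2 = 64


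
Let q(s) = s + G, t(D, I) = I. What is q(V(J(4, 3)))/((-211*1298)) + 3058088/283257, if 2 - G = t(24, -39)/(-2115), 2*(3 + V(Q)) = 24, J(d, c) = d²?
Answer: 98410939972571/9115398625905 ≈ 10.796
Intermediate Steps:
V(Q) = 9 (V(Q) = -3 + (½)*24 = -3 + 12 = 9)
G = 1397/705 (G = 2 - (-39)/(-2115) = 2 - (-39)*(-1)/2115 = 2 - 1*13/705 = 2 - 13/705 = 1397/705 ≈ 1.9816)
q(s) = 1397/705 + s (q(s) = s + 1397/705 = 1397/705 + s)
q(V(J(4, 3)))/((-211*1298)) + 3058088/283257 = (1397/705 + 9)/((-211*1298)) + 3058088/283257 = (7742/705)/(-273878) + 3058088*(1/283257) = (7742/705)*(-1/273878) + 3058088/283257 = -3871/96541995 + 3058088/283257 = 98410939972571/9115398625905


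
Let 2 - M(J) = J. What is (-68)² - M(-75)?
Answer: 4547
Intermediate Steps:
M(J) = 2 - J
(-68)² - M(-75) = (-68)² - (2 - 1*(-75)) = 4624 - (2 + 75) = 4624 - 1*77 = 4624 - 77 = 4547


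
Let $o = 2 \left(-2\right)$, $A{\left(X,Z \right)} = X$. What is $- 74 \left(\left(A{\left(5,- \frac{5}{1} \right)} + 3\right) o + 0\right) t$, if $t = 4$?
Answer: $9472$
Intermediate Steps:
$o = -4$
$- 74 \left(\left(A{\left(5,- \frac{5}{1} \right)} + 3\right) o + 0\right) t = - 74 \left(\left(5 + 3\right) \left(-4\right) + 0\right) 4 = - 74 \left(8 \left(-4\right) + 0\right) 4 = - 74 \left(-32 + 0\right) 4 = - 74 \left(\left(-32\right) 4\right) = \left(-74\right) \left(-128\right) = 9472$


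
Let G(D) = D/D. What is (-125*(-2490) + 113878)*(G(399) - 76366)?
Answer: -32464899720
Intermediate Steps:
G(D) = 1
(-125*(-2490) + 113878)*(G(399) - 76366) = (-125*(-2490) + 113878)*(1 - 76366) = (311250 + 113878)*(-76365) = 425128*(-76365) = -32464899720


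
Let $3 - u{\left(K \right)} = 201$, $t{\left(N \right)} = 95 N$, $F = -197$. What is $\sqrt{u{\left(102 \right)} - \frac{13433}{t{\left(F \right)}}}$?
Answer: $\frac{i \sqrt{191408155}}{985} \approx 14.046 i$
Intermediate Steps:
$u{\left(K \right)} = -198$ ($u{\left(K \right)} = 3 - 201 = -198$)
$\sqrt{u{\left(102 \right)} - \frac{13433}{t{\left(F \right)}}} = \sqrt{-198 - \frac{13433}{95 \left(-197\right)}} = \sqrt{-198 - \frac{13433}{-18715}} = \sqrt{-198 - - \frac{707}{985}} = \sqrt{-198 + \frac{707}{985}} = \sqrt{- \frac{194323}{985}} = \frac{i \sqrt{191408155}}{985}$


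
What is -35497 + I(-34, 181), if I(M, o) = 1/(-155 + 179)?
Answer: -851927/24 ≈ -35497.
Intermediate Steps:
I(M, o) = 1/24
-35497 + I(-34, 181) = -35497 + 1/24 = -851927/24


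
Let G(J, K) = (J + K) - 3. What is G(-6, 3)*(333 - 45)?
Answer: -1728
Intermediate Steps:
G(J, K) = -3 + J + K
G(-6, 3)*(333 - 45) = (-3 - 6 + 3)*(333 - 45) = -6*288 = -1728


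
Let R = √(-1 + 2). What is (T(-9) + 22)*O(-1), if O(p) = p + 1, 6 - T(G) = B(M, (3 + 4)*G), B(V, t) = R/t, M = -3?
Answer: 0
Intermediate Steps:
R = 1 (R = √1 = 1)
B(V, t) = 1/t
T(G) = 6 - 1/(7*G) (T(G) = 6 - 1/((3 + 4)*G) = 6 - 1/(7*G))
O(p) = 1 + p
(T(-9) + 22)*O(-1) = ((6 - ⅐/(-9)) + 22)*(1 - 1) = ((6 - ⅐*(-⅑)) + 22)*0 = ((6 + 1/63) + 22)*0 = (379/63 + 22)*0 = (1765/63)*0 = 0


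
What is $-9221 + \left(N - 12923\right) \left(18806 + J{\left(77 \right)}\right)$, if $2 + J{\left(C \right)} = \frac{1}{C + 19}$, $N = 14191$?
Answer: $\frac{572022341}{24} \approx 2.3834 \cdot 10^{7}$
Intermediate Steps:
$J{\left(C \right)} = -2 + \frac{1}{19 + C}$ ($J{\left(C \right)} = -2 + \frac{1}{C + 19} = -2 + \frac{1}{19 + C}$)
$-9221 + \left(N - 12923\right) \left(18806 + J{\left(77 \right)}\right) = -9221 + \left(14191 - 12923\right) \left(18806 + \frac{-37 - 154}{19 + 77}\right) = -9221 + 1268 \left(18806 + \frac{-37 - 154}{96}\right) = -9221 + 1268 \left(18806 + \frac{1}{96} \left(-191\right)\right) = -9221 + 1268 \left(18806 - \frac{191}{96}\right) = -9221 + 1268 \cdot \frac{1805185}{96} = -9221 + \frac{572243645}{24} = \frac{572022341}{24}$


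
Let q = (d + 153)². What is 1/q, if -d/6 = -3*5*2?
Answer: 1/110889 ≈ 9.0180e-6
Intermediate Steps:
d = 180 (d = -6*(-3*5)*2 = -(-90)*2 = -6*(-30) = 180)
q = 110889 (q = (180 + 153)² = 333² = 110889)
1/q = 1/110889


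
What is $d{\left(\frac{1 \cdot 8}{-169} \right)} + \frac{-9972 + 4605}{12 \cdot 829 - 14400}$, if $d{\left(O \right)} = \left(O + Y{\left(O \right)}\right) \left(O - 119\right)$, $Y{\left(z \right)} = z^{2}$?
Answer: $\frac{47090456949}{7162984556} \approx 6.5741$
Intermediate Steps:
$d{\left(O \right)} = \left(-119 + O\right) \left(O + O^{2}\right)$ ($d{\left(O \right)} = \left(O + O^{2}\right) \left(O - 119\right) = \left(O + O^{2}\right) \left(-119 + O\right) = \left(-119 + O\right) \left(O + O^{2}\right)$)
$d{\left(\frac{1 \cdot 8}{-169} \right)} + \frac{-9972 + 4605}{12 \cdot 829 - 14400} = \frac{1 \cdot 8}{-169} \left(-119 + \left(\frac{1 \cdot 8}{-169}\right)^{2} - 118 \frac{1 \cdot 8}{-169}\right) + \frac{-9972 + 4605}{12 \cdot 829 - 14400} = 8 \left(- \frac{1}{169}\right) \left(-119 + \left(8 \left(- \frac{1}{169}\right)\right)^{2} - 118 \cdot 8 \left(- \frac{1}{169}\right)\right) - \frac{5367}{9948 - 14400} = - \frac{8 \left(-119 + \left(- \frac{8}{169}\right)^{2} - - \frac{944}{169}\right)}{169} - \frac{5367}{-4452} = - \frac{8 \left(-119 + \frac{64}{28561} + \frac{944}{169}\right)}{169} - - \frac{1789}{1484} = \left(- \frac{8}{169}\right) \left(- \frac{3239159}{28561}\right) + \frac{1789}{1484} = \frac{25913272}{4826809} + \frac{1789}{1484} = \frac{47090456949}{7162984556}$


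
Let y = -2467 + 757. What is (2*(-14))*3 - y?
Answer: 1626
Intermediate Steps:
y = -1710
(2*(-14))*3 - y = (2*(-14))*3 - 1*(-1710) = -28*3 + 1710 = -84 + 1710 = 1626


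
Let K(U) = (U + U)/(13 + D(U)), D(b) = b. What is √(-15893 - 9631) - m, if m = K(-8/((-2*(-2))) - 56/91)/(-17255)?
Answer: -4/137025 + 6*I*√709 ≈ -2.9192e-5 + 159.76*I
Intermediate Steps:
K(U) = 2*U/(13 + U) (K(U) = (U + U)/(13 + U) = (2*U)/(13 + U) = 2*U/(13 + U))
m = 4/137025 (m = (2*(-8/((-2*(-2))) - 56/91)/(13 + (-8/((-2*(-2))) - 56/91)))/(-17255) = (2*(-8/4 - 56*1/91)/(13 + (-8/4 - 56*1/91)))*(-1/17255) = (2*(-8*¼ - 8/13)/(13 + (-8*¼ - 8/13)))*(-1/17255) = (2*(-2 - 8/13)/(13 + (-2 - 8/13)))*(-1/17255) = (2*(-34/13)/(13 - 34/13))*(-1/17255) = (2*(-34/13)/(135/13))*(-1/17255) = (2*(-34/13)*(13/135))*(-1/17255) = -68/135*(-1/17255) = 4/137025 ≈ 2.9192e-5)
√(-15893 - 9631) - m = √(-15893 - 9631) - 1*4/137025 = √(-25524) - 4/137025 = 6*I*√709 - 4/137025 = -4/137025 + 6*I*√709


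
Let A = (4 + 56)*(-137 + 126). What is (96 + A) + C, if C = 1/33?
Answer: -18611/33 ≈ -563.97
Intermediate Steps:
C = 1/33 ≈ 0.030303
A = -660 (A = 60*(-11) = -660)
(96 + A) + C = (96 - 660) + 1/33 = -564 + 1/33 = -18611/33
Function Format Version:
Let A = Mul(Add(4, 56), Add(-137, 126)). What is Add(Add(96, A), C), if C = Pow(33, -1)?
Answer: Rational(-18611, 33) ≈ -563.97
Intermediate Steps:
C = Rational(1, 33) ≈ 0.030303
A = -660 (A = Mul(60, -11) = -660)
Add(Add(96, A), C) = Add(Add(96, -660), Rational(1, 33)) = Add(-564, Rational(1, 33)) = Rational(-18611, 33)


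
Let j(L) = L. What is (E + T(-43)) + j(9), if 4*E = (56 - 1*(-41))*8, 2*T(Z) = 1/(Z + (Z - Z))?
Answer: 17457/86 ≈ 202.99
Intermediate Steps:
T(Z) = 1/(2*Z) (T(Z) = 1/(2*(Z + (Z - Z))) = 1/(2*(Z + 0)) = 1/(2*Z))
E = 194 (E = ((56 - 1*(-41))*8)/4 = ((56 + 41)*8)/4 = (97*8)/4 = (¼)*776 = 194)
(E + T(-43)) + j(9) = (194 + (½)/(-43)) + 9 = (194 + (½)*(-1/43)) + 9 = (194 - 1/86) + 9 = 16683/86 + 9 = 17457/86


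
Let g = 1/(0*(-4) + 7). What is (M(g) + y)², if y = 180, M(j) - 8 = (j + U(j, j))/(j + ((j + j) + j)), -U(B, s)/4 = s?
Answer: 561001/16 ≈ 35063.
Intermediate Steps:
U(B, s) = -4*s
g = ⅐ (g = 1/(0 + 7) = 1/7 = ⅐ ≈ 0.14286)
M(j) = 29/4 (M(j) = 8 + (j - 4*j)/(j + ((j + j) + j)) = 8 + (-3*j)/(j + (2*j + j)) = 8 + (-3*j)/(j + 3*j) = 8 + (-3*j)/((4*j)) = 8 + (-3*j)*(1/(4*j)) = 8 - ¾ = 29/4)
(M(g) + y)² = (29/4 + 180)² = (749/4)² = 561001/16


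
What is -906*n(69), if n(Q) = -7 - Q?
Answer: 68856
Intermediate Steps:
-906*n(69) = -906*(-7 - 1*69) = -906*(-7 - 69) = -906*(-76) = 68856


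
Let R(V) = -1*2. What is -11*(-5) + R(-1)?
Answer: 53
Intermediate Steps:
R(V) = -2
-11*(-5) + R(-1) = -11*(-5) - 2 = 55 - 2 = 53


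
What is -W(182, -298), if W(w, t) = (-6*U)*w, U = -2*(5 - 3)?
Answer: -4368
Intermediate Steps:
U = -4 (U = -2*2 = -4)
W(w, t) = 24*w (W(w, t) = (-6*(-4))*w = 24*w)
-W(182, -298) = -24*182 = -1*4368 = -4368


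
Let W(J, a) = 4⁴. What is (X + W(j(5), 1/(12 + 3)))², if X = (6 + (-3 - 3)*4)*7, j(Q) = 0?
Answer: 16900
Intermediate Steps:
W(J, a) = 256
X = -126 (X = (6 - 6*4)*7 = (6 - 24)*7 = -18*7 = -126)
(X + W(j(5), 1/(12 + 3)))² = (-126 + 256)² = 130² = 16900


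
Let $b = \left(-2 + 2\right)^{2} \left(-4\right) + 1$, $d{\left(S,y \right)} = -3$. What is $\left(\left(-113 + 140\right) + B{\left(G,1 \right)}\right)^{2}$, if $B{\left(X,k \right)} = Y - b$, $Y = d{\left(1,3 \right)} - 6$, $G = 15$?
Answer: $289$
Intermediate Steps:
$b = 1$ ($b = 0^{2} \left(-4\right) + 1 = 0 \left(-4\right) + 1 = 0 + 1 = 1$)
$Y = -9$ ($Y = -3 - 6 = -9$)
$B{\left(X,k \right)} = -10$ ($B{\left(X,k \right)} = -9 - 1 = -10$)
$\left(\left(-113 + 140\right) + B{\left(G,1 \right)}\right)^{2} = \left(\left(-113 + 140\right) - 10\right)^{2} = \left(27 - 10\right)^{2} = 17^{2} = 289$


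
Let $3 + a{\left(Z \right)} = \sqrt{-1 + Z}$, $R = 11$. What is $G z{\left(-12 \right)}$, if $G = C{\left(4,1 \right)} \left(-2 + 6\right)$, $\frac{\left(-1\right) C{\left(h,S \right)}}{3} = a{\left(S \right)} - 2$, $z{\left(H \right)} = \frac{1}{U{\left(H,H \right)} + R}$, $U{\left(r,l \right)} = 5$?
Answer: $\frac{15}{4} \approx 3.75$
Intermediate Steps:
$a{\left(Z \right)} = -3 + \sqrt{-1 + Z}$
$z{\left(H \right)} = \frac{1}{16}$ ($z{\left(H \right)} = \frac{1}{5 + 11} = \frac{1}{16}$)
$C{\left(h,S \right)} = 15 - 3 \sqrt{-1 + S}$ ($C{\left(h,S \right)} = - 3 \left(\left(-3 + \sqrt{-1 + S}\right) - 2\right) = - 3 \left(-5 + \sqrt{-1 + S}\right) = 15 - 3 \sqrt{-1 + S}$)
$G = 60$ ($G = \left(15 - 3 \sqrt{-1 + 1}\right) \left(-2 + 6\right) = \left(15 - 3 \sqrt{0}\right) 4 = \left(15 - 0\right) 4 = \left(15 + 0\right) 4 = 15 \cdot 4 = 60$)
$G z{\left(-12 \right)} = 60 \cdot \frac{1}{16} = \frac{15}{4}$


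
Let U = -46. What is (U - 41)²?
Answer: 7569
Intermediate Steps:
(U - 41)² = (-46 - 41)² = (-87)² = 7569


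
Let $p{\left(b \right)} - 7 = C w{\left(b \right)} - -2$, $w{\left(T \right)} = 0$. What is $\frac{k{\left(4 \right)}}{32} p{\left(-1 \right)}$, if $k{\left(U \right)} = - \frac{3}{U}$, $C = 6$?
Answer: $- \frac{27}{128} \approx -0.21094$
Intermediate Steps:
$p{\left(b \right)} = 9$ ($p{\left(b \right)} = 7 + \left(6 \cdot 0 - -2\right) = 7 + \left(0 + 2\right) = 7 + 2 = 9$)
$\frac{k{\left(4 \right)}}{32} p{\left(-1 \right)} = \frac{\left(-3\right) \frac{1}{4}}{32} \cdot 9 = \left(-3\right) \frac{1}{4} \cdot \frac{1}{32} \cdot 9 = \left(- \frac{3}{4}\right) \frac{1}{32} \cdot 9 = \left(- \frac{3}{128}\right) 9 = - \frac{27}{128}$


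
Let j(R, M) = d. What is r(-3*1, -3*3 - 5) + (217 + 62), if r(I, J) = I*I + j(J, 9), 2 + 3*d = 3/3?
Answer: 863/3 ≈ 287.67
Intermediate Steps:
d = -⅓ (d = -⅔ + (3/3)/3 = -⅔ + (3*(⅓))/3 = -⅔ + (⅓)*1 = -⅔ + ⅓ = -⅓ ≈ -0.33333)
j(R, M) = -⅓
r(I, J) = -⅓ + I² (r(I, J) = I*I - ⅓ = I² - ⅓ = -⅓ + I²)
r(-3*1, -3*3 - 5) + (217 + 62) = (-⅓ + (-3*1)²) + (217 + 62) = (-⅓ + (-3)²) + 279 = (-⅓ + 9) + 279 = 26/3 + 279 = 863/3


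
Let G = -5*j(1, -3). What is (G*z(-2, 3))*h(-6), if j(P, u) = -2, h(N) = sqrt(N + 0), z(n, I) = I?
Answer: 30*I*sqrt(6) ≈ 73.485*I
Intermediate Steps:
h(N) = sqrt(N)
G = 10 (G = -5*(-2) = 10)
(G*z(-2, 3))*h(-6) = (10*3)*sqrt(-6) = 30*(I*sqrt(6)) = 30*I*sqrt(6)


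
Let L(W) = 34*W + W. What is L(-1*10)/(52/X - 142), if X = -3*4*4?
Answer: 4200/1717 ≈ 2.4461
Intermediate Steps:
X = -48 (X = -12*4 = -48)
L(W) = 35*W
L(-1*10)/(52/X - 142) = (35*(-1*10))/(52/(-48) - 142) = (35*(-10))/(52*(-1/48) - 142) = -350/(-13/12 - 142) = -350/(-1717/12) = -350*(-12/1717) = 4200/1717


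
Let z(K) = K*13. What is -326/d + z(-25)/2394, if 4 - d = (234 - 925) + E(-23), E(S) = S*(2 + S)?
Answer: -106168/63441 ≈ -1.6735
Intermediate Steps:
z(K) = 13*K
d = 212 (d = 4 - ((234 - 925) - 23*(2 - 23)) = 4 - (-691 - 23*(-21)) = 4 - (-691 + 483) = 4 - 1*(-208) = 4 + 208 = 212)
-326/d + z(-25)/2394 = -326/212 + (13*(-25))/2394 = -326*1/212 - 325*1/2394 = -163/106 - 325/2394 = -106168/63441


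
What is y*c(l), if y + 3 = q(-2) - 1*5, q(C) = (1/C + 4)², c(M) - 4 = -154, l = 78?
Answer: -1275/2 ≈ -637.50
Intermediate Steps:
c(M) = -150 (c(M) = 4 - 154 = -150)
q(C) = (4 + 1/C)² (q(C) = (1/C + 4)² = (4 + 1/C)²)
y = 17/4 (y = -3 + ((1 + 4*(-2))²/(-2)² - 1*5) = -3 + ((1 - 8)²/4 - 5) = -3 + ((¼)*(-7)² - 5) = -3 + ((¼)*49 - 5) = -3 + (49/4 - 5) = -3 + 29/4 = 17/4 ≈ 4.2500)
y*c(l) = (17/4)*(-150) = -1275/2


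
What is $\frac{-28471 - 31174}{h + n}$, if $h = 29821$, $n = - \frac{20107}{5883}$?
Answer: $- \frac{350891535}{175416836} \approx -2.0003$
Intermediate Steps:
$n = - \frac{20107}{5883}$ ($n = \left(-20107\right) \frac{1}{5883} = - \frac{20107}{5883} \approx -3.4178$)
$\frac{-28471 - 31174}{h + n} = \frac{-28471 - 31174}{29821 - \frac{20107}{5883}} = - \frac{59645}{\frac{175416836}{5883}} = \left(-59645\right) \frac{5883}{175416836} = - \frac{350891535}{175416836}$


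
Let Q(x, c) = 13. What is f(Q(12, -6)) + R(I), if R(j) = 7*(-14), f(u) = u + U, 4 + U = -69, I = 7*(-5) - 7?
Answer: -158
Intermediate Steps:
I = -42 (I = -35 - 7 = -42)
U = -73 (U = -4 - 69 = -73)
f(u) = -73 + u (f(u) = u - 73 = -73 + u)
R(j) = -98
f(Q(12, -6)) + R(I) = (-73 + 13) - 98 = -60 - 98 = -158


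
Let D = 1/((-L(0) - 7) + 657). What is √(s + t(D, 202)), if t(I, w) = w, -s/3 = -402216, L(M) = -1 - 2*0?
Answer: 5*√48274 ≈ 1098.6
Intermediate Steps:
L(M) = -1 (L(M) = -1 + 0 = -1)
s = 1206648 (s = -3*(-402216) = 1206648)
D = 1/651 (D = 1/((-1*(-1) - 7) + 657) = 1/((1 - 7) + 657) = 1/(-6 + 657) = 1/651 ≈ 0.0015361)
√(s + t(D, 202)) = √(1206648 + 202) = √1206850 = 5*√48274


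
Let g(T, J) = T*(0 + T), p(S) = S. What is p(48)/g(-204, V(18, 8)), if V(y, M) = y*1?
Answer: 1/867 ≈ 0.0011534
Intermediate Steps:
V(y, M) = y
g(T, J) = T**2 (g(T, J) = T*T = T**2)
p(48)/g(-204, V(18, 8)) = 48/((-204)**2) = 48/41616 = 48*(1/41616) = 1/867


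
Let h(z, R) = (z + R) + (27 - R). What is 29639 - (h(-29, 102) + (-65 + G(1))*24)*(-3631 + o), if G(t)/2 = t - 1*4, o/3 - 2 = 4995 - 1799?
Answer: 10202517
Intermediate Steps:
o = 9594 (o = 6 + 3*(4995 - 1799) = 6 + 3*3196 = 6 + 9588 = 9594)
h(z, R) = 27 + z (h(z, R) = (R + z) + (27 - R) = 27 + z)
G(t) = -8 + 2*t (G(t) = 2*(t - 1*4) = 2*(t - 4) = 2*(-4 + t) = -8 + 2*t)
29639 - (h(-29, 102) + (-65 + G(1))*24)*(-3631 + o) = 29639 - ((27 - 29) + (-65 + (-8 + 2*1))*24)*(-3631 + 9594) = 29639 - (-2 + (-65 + (-8 + 2))*24)*5963 = 29639 - (-2 + (-65 - 6)*24)*5963 = 29639 - (-2 - 71*24)*5963 = 29639 - (-2 - 1704)*5963 = 29639 - (-1706)*5963 = 29639 - 1*(-10172878) = 29639 + 10172878 = 10202517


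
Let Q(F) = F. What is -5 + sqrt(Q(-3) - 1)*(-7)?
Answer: -5 - 14*I ≈ -5.0 - 14.0*I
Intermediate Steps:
-5 + sqrt(Q(-3) - 1)*(-7) = -5 + sqrt(-3 - 1)*(-7) = -5 + sqrt(-4)*(-7) = -5 + (2*I)*(-7) = -5 - 14*I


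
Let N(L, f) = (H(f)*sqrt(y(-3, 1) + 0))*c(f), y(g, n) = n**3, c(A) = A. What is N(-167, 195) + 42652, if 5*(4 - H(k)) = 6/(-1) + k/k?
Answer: 43627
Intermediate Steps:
H(k) = 5 (H(k) = 4 - (6/(-1) + k/k)/5 = 4 - (6*(-1) + 1)/5 = 4 - (-6 + 1)/5 = 4 - 1/5*(-5) = 4 + 1 = 5)
N(L, f) = 5*f (N(L, f) = (5*sqrt(1**3 + 0))*f = (5*sqrt(1 + 0))*f = (5*sqrt(1))*f = (5*1)*f = 5*f)
N(-167, 195) + 42652 = 5*195 + 42652 = 975 + 42652 = 43627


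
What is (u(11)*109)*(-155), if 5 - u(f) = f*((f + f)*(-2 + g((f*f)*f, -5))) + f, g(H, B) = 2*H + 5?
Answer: 10896193720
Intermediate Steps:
g(H, B) = 5 + 2*H
u(f) = 5 - f - 2*f²*(3 + 2*f³) (u(f) = 5 - (f*((f + f)*(-2 + (5 + 2*((f*f)*f)))) + f) = 5 - (f*((2*f)*(-2 + (5 + 2*(f²*f)))) + f) = 5 - (f*((2*f)*(-2 + (5 + 2*f³))) + f) = 5 - (f*((2*f)*(3 + 2*f³)) + f) = 5 - (f*(2*f*(3 + 2*f³)) + f) = 5 - (2*f²*(3 + 2*f³) + f) = 5 - (f + 2*f²*(3 + 2*f³)) = 5 + (-f - 2*f²*(3 + 2*f³)) = 5 - f - 2*f²*(3 + 2*f³))
(u(11)*109)*(-155) = ((5 - 1*11 - 6*11² - 4*11⁵)*109)*(-155) = ((5 - 11 - 6*121 - 4*161051)*109)*(-155) = ((5 - 11 - 726 - 644204)*109)*(-155) = -644936*109*(-155) = -70298024*(-155) = 10896193720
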